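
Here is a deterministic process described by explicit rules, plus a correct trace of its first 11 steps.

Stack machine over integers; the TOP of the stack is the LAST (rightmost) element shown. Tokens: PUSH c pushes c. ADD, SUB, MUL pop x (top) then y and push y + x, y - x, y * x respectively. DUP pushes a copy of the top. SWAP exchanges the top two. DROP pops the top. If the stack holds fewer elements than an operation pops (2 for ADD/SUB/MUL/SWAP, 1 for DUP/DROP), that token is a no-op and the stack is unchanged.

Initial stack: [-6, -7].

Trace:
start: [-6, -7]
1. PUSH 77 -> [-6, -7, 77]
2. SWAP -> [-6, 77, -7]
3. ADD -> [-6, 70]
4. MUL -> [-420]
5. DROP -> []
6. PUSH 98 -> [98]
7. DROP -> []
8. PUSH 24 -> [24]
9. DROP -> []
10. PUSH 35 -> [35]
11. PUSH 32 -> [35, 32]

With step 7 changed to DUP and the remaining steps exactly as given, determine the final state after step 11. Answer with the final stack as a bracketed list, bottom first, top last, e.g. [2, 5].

[98, 98, 35, 32]

(re-executing from step 7 with the substitution; state before step 7: [98])
7. DUP -> [98, 98]
8. PUSH 24 -> [98, 98, 24]
9. DROP -> [98, 98]
10. PUSH 35 -> [98, 98, 35]
11. PUSH 32 -> [98, 98, 35, 32]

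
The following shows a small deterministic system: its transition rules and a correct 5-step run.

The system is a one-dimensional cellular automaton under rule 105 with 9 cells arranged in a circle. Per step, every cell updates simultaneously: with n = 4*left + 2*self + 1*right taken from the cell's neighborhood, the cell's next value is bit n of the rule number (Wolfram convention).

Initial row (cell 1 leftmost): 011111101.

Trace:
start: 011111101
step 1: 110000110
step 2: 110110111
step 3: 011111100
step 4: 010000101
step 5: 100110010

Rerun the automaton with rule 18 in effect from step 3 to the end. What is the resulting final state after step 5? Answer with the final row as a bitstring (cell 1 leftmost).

(re-executing steps 3..5 under rule 18; state before step 3: 110110111)
step 3: 000000000
step 4: 000000000
step 5: 000000000

000000000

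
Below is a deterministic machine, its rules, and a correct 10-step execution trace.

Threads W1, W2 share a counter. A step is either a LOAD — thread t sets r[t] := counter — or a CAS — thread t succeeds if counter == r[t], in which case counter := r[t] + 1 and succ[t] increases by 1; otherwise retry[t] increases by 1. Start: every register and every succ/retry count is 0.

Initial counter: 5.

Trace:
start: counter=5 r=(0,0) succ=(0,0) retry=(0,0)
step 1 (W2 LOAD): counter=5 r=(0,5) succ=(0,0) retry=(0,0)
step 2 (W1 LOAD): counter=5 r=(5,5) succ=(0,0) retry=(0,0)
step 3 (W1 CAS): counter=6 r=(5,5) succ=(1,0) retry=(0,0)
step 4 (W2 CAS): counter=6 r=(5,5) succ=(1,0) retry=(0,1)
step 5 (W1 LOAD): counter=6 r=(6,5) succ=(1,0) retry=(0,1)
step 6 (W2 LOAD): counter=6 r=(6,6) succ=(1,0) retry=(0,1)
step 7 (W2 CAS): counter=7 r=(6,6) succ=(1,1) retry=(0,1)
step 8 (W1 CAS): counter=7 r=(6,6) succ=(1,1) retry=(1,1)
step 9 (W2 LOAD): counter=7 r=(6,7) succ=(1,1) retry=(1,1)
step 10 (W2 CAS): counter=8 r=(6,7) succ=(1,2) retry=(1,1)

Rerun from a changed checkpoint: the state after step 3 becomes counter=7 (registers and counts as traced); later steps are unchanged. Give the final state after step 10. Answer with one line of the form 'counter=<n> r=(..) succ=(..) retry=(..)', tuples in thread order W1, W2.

state after step 3 := counter=7 r=(5,5) succ=(1,0) retry=(0,0)
step 4 (W2 CAS): counter=7 r=(5,5) succ=(1,0) retry=(0,1)
step 5 (W1 LOAD): counter=7 r=(7,5) succ=(1,0) retry=(0,1)
step 6 (W2 LOAD): counter=7 r=(7,7) succ=(1,0) retry=(0,1)
step 7 (W2 CAS): counter=8 r=(7,7) succ=(1,1) retry=(0,1)
step 8 (W1 CAS): counter=8 r=(7,7) succ=(1,1) retry=(1,1)
step 9 (W2 LOAD): counter=8 r=(7,8) succ=(1,1) retry=(1,1)
step 10 (W2 CAS): counter=9 r=(7,8) succ=(1,2) retry=(1,1)

counter=9 r=(7,8) succ=(1,2) retry=(1,1)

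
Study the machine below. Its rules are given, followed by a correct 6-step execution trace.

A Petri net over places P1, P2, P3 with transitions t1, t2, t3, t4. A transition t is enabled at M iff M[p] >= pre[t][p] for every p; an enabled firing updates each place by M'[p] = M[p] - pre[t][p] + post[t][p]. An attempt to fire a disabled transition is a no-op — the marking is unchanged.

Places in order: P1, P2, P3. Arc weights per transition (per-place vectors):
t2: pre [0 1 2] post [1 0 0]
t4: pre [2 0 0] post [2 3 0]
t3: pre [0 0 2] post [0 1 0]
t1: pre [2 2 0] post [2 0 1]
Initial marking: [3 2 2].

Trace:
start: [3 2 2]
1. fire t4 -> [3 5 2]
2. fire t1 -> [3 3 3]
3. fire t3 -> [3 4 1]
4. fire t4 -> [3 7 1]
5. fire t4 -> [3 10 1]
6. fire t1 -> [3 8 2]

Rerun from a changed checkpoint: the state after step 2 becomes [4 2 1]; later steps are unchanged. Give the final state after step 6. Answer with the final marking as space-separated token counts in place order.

4 6 2

state after step 2 := [4 2 1]
3. fire t3 -> [4 2 1]
4. fire t4 -> [4 5 1]
5. fire t4 -> [4 8 1]
6. fire t1 -> [4 6 2]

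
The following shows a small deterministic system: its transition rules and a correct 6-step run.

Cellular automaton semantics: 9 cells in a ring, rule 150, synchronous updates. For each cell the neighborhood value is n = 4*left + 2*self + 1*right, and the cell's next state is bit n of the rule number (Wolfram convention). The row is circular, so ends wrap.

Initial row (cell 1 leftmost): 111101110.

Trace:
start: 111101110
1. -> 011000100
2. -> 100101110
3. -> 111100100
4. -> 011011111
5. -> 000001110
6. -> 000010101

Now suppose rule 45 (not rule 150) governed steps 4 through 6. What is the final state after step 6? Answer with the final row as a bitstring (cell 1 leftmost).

111001100

(re-executing steps 4..6 under rule 45; state before step 4: 111100100)
4. -> 100000100
5. -> 101110100
6. -> 111001100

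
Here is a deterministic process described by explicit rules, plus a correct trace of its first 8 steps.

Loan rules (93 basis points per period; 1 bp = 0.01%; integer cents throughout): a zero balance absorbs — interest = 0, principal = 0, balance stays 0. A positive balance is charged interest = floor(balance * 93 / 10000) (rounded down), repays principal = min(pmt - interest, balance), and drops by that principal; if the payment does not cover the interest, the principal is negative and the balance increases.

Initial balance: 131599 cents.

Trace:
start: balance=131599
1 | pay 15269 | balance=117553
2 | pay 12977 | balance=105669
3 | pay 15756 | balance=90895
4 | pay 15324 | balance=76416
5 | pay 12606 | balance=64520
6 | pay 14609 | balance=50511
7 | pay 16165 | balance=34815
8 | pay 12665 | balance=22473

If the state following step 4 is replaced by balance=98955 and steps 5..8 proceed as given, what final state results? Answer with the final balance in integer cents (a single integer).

state after step 4 := balance=98955
5 | pay 12606 | balance=87269
6 | pay 14609 | balance=73471
7 | pay 16165 | balance=57989
8 | pay 12665 | balance=45863

45863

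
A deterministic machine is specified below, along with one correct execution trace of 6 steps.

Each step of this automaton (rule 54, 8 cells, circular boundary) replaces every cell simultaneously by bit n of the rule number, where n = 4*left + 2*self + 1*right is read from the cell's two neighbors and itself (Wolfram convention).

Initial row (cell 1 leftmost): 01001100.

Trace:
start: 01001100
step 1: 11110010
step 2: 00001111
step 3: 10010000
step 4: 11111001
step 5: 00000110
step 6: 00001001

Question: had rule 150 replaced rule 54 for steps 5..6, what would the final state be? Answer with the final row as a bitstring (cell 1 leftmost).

(re-executing steps 5..6 under rule 150; state before step 5: 11111001)
step 5: 11110110
step 6: 01100000

01100000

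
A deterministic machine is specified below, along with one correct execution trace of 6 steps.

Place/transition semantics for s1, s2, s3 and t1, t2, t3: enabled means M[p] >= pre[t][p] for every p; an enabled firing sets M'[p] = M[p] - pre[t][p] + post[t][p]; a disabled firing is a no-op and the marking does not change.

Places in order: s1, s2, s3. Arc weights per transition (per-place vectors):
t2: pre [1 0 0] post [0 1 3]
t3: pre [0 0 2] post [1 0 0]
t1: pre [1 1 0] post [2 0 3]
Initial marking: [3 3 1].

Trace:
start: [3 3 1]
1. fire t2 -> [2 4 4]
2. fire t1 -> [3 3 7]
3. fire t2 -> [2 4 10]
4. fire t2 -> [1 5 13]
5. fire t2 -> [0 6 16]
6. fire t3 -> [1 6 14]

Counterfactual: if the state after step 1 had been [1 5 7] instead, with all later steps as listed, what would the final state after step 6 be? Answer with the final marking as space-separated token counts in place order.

state after step 1 := [1 5 7]
2. fire t1 -> [2 4 10]
3. fire t2 -> [1 5 13]
4. fire t2 -> [0 6 16]
5. fire t2 -> [0 6 16]
6. fire t3 -> [1 6 14]

1 6 14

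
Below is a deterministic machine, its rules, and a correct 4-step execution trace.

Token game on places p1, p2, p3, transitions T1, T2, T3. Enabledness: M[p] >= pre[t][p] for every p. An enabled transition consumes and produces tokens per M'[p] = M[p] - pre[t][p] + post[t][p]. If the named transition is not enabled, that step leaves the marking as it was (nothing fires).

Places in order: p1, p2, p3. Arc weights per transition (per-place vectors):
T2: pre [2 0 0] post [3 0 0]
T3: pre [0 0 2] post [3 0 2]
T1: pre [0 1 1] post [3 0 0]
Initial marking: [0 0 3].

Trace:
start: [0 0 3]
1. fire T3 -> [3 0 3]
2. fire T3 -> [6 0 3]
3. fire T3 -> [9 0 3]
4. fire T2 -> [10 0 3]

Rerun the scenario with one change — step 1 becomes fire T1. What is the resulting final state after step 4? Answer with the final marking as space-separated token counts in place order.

(re-executing from step 1 with the substitution; state before step 1: [0 0 3])
1. fire T1 -> [0 0 3]
2. fire T3 -> [3 0 3]
3. fire T3 -> [6 0 3]
4. fire T2 -> [7 0 3]

7 0 3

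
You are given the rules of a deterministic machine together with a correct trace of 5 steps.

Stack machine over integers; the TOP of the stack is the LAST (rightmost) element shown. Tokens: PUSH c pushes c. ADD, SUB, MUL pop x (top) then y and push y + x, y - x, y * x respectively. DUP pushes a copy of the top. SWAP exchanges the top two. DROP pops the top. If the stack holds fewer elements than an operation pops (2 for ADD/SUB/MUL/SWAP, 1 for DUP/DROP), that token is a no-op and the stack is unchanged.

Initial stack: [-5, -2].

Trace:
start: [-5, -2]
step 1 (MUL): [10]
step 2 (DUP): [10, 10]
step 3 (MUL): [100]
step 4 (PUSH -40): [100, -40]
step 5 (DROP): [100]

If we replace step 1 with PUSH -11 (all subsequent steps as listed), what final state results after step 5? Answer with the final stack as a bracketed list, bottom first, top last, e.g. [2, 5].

(re-executing from step 1 with the substitution; state before step 1: [-5, -2])
step 1 (PUSH -11): [-5, -2, -11]
step 2 (DUP): [-5, -2, -11, -11]
step 3 (MUL): [-5, -2, 121]
step 4 (PUSH -40): [-5, -2, 121, -40]
step 5 (DROP): [-5, -2, 121]

[-5, -2, 121]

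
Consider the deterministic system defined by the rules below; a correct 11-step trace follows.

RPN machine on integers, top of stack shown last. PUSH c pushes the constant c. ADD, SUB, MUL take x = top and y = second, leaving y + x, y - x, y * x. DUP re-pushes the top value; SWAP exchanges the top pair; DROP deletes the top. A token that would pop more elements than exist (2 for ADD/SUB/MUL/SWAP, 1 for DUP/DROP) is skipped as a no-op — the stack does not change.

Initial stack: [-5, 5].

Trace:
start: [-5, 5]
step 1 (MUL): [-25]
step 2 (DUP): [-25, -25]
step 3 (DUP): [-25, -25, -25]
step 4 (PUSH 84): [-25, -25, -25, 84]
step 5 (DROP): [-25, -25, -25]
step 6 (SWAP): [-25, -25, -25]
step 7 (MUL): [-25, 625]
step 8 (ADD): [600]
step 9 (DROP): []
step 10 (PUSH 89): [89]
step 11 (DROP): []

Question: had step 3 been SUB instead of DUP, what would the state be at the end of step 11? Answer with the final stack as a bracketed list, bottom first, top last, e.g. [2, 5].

(re-executing from step 3 with the substitution; state before step 3: [-25, -25])
step 3 (SUB): [0]
step 4 (PUSH 84): [0, 84]
step 5 (DROP): [0]
step 6 (SWAP): [0]
step 7 (MUL): [0]
step 8 (ADD): [0]
step 9 (DROP): []
step 10 (PUSH 89): [89]
step 11 (DROP): []

[]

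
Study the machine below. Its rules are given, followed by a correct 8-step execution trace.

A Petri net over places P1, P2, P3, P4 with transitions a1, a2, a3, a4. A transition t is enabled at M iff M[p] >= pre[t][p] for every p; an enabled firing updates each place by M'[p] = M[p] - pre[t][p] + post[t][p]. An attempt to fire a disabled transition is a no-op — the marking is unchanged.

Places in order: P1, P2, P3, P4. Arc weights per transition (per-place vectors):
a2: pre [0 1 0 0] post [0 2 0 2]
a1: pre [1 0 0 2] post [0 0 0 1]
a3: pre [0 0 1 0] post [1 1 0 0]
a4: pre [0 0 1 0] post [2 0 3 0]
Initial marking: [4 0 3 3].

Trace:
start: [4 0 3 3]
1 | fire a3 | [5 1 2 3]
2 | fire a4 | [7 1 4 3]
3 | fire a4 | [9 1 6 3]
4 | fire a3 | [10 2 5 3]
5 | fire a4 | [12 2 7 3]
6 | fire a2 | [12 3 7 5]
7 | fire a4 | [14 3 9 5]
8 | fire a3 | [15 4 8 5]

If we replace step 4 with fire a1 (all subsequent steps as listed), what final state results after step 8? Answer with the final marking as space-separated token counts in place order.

13 3 9 4

(re-executing from step 4 with the substitution; state before step 4: [9 1 6 3])
4 | fire a1 | [8 1 6 2]
5 | fire a4 | [10 1 8 2]
6 | fire a2 | [10 2 8 4]
7 | fire a4 | [12 2 10 4]
8 | fire a3 | [13 3 9 4]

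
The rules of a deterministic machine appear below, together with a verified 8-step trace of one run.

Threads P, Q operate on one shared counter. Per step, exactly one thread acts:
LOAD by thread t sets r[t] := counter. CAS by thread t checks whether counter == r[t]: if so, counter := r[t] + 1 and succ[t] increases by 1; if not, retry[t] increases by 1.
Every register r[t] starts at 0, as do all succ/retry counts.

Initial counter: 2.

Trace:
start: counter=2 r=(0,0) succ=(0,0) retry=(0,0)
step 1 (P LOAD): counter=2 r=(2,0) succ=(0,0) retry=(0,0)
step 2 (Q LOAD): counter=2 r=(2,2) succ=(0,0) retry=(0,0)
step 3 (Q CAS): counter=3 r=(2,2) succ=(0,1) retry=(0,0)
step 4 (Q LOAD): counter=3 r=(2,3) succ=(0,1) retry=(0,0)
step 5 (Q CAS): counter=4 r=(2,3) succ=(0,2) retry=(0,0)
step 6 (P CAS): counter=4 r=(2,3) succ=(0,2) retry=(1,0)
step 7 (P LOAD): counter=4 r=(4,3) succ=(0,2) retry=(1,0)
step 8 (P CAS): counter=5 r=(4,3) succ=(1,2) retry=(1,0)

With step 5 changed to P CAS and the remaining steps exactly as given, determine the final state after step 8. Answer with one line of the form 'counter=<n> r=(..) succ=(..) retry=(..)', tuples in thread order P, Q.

(re-executing from step 5 with the substitution; state before step 5: counter=3 r=(2,3) succ=(0,1) retry=(0,0))
step 5 (P CAS): counter=3 r=(2,3) succ=(0,1) retry=(1,0)
step 6 (P CAS): counter=3 r=(2,3) succ=(0,1) retry=(2,0)
step 7 (P LOAD): counter=3 r=(3,3) succ=(0,1) retry=(2,0)
step 8 (P CAS): counter=4 r=(3,3) succ=(1,1) retry=(2,0)

counter=4 r=(3,3) succ=(1,1) retry=(2,0)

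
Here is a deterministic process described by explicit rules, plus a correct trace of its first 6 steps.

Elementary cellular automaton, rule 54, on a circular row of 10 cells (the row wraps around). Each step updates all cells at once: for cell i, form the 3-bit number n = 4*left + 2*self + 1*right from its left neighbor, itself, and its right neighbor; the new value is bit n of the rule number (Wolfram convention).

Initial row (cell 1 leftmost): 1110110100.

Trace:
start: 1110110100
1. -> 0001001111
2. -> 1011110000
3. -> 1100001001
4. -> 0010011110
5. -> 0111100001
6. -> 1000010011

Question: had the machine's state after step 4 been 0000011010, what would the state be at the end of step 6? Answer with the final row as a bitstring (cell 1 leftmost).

1001111000

state after step 4 := 0000011010
5. -> 0000100111
6. -> 1001111000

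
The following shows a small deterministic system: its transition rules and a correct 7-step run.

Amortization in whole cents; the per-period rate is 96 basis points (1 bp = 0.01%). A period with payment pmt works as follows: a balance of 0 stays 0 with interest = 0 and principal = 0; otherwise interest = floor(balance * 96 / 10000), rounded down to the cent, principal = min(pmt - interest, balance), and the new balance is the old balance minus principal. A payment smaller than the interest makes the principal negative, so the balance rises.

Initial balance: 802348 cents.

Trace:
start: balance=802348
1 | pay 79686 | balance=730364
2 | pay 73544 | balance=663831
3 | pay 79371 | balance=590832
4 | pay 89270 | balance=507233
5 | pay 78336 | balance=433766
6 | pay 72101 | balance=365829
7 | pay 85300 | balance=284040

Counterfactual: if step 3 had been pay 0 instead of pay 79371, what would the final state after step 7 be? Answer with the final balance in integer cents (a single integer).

366503

(re-executing from step 3 with the substitution; state before step 3: balance=663831)
3 | pay 0 | balance=670203
4 | pay 89270 | balance=587366
5 | pay 78336 | balance=514668
6 | pay 72101 | balance=447507
7 | pay 85300 | balance=366503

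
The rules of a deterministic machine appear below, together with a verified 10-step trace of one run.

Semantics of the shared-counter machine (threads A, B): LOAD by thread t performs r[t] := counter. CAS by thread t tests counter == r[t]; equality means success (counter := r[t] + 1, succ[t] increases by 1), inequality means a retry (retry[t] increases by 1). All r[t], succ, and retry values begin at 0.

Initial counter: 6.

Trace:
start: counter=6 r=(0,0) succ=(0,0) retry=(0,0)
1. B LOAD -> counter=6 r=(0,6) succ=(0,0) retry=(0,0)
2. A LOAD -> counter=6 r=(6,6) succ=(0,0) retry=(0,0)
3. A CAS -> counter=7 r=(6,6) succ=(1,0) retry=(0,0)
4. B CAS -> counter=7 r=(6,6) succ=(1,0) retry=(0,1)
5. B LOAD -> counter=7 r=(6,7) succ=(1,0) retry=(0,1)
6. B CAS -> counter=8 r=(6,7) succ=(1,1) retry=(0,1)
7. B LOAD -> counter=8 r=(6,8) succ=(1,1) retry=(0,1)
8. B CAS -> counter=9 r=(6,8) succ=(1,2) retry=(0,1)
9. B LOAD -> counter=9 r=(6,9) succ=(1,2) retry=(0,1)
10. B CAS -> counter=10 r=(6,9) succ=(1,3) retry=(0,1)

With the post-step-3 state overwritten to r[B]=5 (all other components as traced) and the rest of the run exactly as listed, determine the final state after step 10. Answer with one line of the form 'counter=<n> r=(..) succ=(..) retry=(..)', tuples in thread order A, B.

counter=10 r=(6,9) succ=(1,3) retry=(0,1)

state after step 3 := counter=7 r=(6,5) succ=(1,0) retry=(0,0)
4. B CAS -> counter=7 r=(6,5) succ=(1,0) retry=(0,1)
5. B LOAD -> counter=7 r=(6,7) succ=(1,0) retry=(0,1)
6. B CAS -> counter=8 r=(6,7) succ=(1,1) retry=(0,1)
7. B LOAD -> counter=8 r=(6,8) succ=(1,1) retry=(0,1)
8. B CAS -> counter=9 r=(6,8) succ=(1,2) retry=(0,1)
9. B LOAD -> counter=9 r=(6,9) succ=(1,2) retry=(0,1)
10. B CAS -> counter=10 r=(6,9) succ=(1,3) retry=(0,1)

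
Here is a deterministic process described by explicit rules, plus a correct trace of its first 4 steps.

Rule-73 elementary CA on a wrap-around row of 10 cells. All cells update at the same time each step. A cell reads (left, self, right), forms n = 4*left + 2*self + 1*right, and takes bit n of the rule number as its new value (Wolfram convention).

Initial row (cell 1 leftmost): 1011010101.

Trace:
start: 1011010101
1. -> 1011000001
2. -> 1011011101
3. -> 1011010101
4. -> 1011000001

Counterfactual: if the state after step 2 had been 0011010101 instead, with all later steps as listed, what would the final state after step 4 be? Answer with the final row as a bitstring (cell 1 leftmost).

state after step 2 := 0011010101
3. -> 0011000000
4. -> 1011011111

1011011111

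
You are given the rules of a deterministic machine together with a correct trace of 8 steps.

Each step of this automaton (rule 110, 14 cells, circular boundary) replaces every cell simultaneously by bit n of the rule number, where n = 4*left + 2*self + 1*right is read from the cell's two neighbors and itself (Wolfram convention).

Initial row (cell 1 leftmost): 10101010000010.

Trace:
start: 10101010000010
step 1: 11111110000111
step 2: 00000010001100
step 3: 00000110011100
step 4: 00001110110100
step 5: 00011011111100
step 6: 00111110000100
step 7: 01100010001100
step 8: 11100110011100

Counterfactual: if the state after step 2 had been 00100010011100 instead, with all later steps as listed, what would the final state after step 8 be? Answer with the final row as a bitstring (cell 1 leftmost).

01101000111000

state after step 2 := 00100010011100
step 3: 01100110110100
step 4: 11101111111100
step 5: 10111000000101
step 6: 11101000001111
step 7: 00111000011000
step 8: 01101000111000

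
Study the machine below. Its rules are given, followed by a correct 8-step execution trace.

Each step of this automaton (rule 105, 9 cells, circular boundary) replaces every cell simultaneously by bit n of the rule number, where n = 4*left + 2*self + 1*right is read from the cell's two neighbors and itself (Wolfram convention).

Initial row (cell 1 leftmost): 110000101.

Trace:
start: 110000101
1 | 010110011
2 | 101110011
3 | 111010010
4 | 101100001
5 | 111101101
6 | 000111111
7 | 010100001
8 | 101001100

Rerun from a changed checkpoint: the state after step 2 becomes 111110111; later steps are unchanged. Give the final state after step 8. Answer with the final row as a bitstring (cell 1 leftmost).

000110110

state after step 2 := 111110111
3 | 000011100
4 | 111010101
5 | 001101011
6 | 001110111
7 | 001011101
8 | 000110110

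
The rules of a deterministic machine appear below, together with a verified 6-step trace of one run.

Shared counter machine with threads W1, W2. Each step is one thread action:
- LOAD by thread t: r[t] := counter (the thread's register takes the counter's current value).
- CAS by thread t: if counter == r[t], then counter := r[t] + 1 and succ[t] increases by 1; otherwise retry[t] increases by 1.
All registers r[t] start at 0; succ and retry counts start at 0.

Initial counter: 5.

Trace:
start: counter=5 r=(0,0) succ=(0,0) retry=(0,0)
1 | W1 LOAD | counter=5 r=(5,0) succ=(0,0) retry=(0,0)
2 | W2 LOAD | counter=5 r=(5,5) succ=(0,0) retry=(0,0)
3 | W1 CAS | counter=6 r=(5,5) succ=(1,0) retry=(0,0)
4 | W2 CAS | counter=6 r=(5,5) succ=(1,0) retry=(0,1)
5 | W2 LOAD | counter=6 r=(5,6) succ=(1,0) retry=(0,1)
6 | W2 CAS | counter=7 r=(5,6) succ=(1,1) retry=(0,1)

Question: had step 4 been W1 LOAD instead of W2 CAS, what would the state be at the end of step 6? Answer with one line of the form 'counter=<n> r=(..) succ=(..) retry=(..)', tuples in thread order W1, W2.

counter=7 r=(6,6) succ=(1,1) retry=(0,0)

(re-executing from step 4 with the substitution; state before step 4: counter=6 r=(5,5) succ=(1,0) retry=(0,0))
4 | W1 LOAD | counter=6 r=(6,5) succ=(1,0) retry=(0,0)
5 | W2 LOAD | counter=6 r=(6,6) succ=(1,0) retry=(0,0)
6 | W2 CAS | counter=7 r=(6,6) succ=(1,1) retry=(0,0)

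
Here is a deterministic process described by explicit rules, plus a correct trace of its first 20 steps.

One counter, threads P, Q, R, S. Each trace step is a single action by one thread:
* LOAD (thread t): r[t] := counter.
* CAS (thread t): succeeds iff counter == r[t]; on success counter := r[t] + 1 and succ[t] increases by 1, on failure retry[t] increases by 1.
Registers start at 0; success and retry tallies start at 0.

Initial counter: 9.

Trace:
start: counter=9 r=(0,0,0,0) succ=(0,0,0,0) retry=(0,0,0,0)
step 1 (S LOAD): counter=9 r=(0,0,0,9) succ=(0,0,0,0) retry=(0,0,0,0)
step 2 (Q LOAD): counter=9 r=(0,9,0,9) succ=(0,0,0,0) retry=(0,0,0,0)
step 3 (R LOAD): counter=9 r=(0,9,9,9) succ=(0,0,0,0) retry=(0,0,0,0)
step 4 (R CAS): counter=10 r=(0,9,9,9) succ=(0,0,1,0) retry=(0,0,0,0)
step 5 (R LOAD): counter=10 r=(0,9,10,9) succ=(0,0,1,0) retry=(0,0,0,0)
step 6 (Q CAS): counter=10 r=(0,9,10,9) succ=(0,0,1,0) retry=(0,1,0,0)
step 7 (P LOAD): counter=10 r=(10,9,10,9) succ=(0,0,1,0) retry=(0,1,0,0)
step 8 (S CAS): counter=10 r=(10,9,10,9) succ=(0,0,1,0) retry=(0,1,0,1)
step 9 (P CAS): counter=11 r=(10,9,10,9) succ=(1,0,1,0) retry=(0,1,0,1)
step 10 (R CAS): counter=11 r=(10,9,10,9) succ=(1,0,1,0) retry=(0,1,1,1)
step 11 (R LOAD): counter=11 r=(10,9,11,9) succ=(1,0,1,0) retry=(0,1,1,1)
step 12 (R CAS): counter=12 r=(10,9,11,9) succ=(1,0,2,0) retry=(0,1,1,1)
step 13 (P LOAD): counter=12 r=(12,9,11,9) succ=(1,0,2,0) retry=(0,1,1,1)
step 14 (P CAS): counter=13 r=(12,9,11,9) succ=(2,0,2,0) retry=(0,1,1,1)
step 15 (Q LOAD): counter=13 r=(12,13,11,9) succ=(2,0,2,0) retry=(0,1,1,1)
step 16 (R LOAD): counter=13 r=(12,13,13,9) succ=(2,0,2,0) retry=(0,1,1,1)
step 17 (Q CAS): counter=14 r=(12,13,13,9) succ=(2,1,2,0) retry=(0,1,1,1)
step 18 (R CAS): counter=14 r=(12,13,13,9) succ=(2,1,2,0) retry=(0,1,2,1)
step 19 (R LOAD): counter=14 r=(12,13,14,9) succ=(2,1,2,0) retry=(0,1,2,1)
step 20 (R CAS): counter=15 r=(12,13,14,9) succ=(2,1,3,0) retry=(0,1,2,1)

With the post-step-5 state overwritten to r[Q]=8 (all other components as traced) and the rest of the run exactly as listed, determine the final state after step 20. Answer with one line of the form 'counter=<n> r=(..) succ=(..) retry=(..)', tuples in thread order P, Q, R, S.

state after step 5 := counter=10 r=(0,8,10,9) succ=(0,0,1,0) retry=(0,0,0,0)
step 6 (Q CAS): counter=10 r=(0,8,10,9) succ=(0,0,1,0) retry=(0,1,0,0)
step 7 (P LOAD): counter=10 r=(10,8,10,9) succ=(0,0,1,0) retry=(0,1,0,0)
step 8 (S CAS): counter=10 r=(10,8,10,9) succ=(0,0,1,0) retry=(0,1,0,1)
step 9 (P CAS): counter=11 r=(10,8,10,9) succ=(1,0,1,0) retry=(0,1,0,1)
step 10 (R CAS): counter=11 r=(10,8,10,9) succ=(1,0,1,0) retry=(0,1,1,1)
step 11 (R LOAD): counter=11 r=(10,8,11,9) succ=(1,0,1,0) retry=(0,1,1,1)
step 12 (R CAS): counter=12 r=(10,8,11,9) succ=(1,0,2,0) retry=(0,1,1,1)
step 13 (P LOAD): counter=12 r=(12,8,11,9) succ=(1,0,2,0) retry=(0,1,1,1)
step 14 (P CAS): counter=13 r=(12,8,11,9) succ=(2,0,2,0) retry=(0,1,1,1)
step 15 (Q LOAD): counter=13 r=(12,13,11,9) succ=(2,0,2,0) retry=(0,1,1,1)
step 16 (R LOAD): counter=13 r=(12,13,13,9) succ=(2,0,2,0) retry=(0,1,1,1)
step 17 (Q CAS): counter=14 r=(12,13,13,9) succ=(2,1,2,0) retry=(0,1,1,1)
step 18 (R CAS): counter=14 r=(12,13,13,9) succ=(2,1,2,0) retry=(0,1,2,1)
step 19 (R LOAD): counter=14 r=(12,13,14,9) succ=(2,1,2,0) retry=(0,1,2,1)
step 20 (R CAS): counter=15 r=(12,13,14,9) succ=(2,1,3,0) retry=(0,1,2,1)

counter=15 r=(12,13,14,9) succ=(2,1,3,0) retry=(0,1,2,1)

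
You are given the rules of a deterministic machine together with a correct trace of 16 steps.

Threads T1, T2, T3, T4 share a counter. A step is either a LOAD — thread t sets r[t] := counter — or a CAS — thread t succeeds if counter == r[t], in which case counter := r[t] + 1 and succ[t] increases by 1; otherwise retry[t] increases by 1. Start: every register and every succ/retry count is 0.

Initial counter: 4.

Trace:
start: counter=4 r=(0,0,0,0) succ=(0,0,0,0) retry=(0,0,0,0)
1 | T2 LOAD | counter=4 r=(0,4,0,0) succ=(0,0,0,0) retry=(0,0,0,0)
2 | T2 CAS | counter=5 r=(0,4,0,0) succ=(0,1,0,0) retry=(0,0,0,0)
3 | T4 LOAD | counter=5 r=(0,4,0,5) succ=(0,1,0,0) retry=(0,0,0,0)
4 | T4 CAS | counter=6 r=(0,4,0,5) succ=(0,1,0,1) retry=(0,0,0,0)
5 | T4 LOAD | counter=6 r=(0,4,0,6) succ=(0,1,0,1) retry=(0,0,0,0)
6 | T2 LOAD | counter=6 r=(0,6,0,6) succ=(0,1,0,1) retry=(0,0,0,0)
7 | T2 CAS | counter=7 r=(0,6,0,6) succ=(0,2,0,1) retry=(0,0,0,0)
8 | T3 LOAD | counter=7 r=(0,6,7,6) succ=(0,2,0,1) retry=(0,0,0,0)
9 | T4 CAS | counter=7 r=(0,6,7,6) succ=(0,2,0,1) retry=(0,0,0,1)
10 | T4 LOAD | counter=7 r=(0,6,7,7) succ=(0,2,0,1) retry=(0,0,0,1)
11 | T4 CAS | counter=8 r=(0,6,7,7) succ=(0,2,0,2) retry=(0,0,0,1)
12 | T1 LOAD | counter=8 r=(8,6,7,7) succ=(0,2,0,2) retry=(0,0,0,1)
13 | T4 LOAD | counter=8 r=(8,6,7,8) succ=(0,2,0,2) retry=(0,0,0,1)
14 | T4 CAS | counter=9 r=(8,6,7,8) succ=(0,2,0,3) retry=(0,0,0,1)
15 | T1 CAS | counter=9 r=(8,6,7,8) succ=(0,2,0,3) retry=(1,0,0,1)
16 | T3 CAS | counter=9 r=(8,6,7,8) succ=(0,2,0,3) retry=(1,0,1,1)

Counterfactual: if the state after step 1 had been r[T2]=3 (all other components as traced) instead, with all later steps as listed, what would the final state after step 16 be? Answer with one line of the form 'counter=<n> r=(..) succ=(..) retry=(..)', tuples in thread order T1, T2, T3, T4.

state after step 1 := counter=4 r=(0,3,0,0) succ=(0,0,0,0) retry=(0,0,0,0)
2 | T2 CAS | counter=4 r=(0,3,0,0) succ=(0,0,0,0) retry=(0,1,0,0)
3 | T4 LOAD | counter=4 r=(0,3,0,4) succ=(0,0,0,0) retry=(0,1,0,0)
4 | T4 CAS | counter=5 r=(0,3,0,4) succ=(0,0,0,1) retry=(0,1,0,0)
5 | T4 LOAD | counter=5 r=(0,3,0,5) succ=(0,0,0,1) retry=(0,1,0,0)
6 | T2 LOAD | counter=5 r=(0,5,0,5) succ=(0,0,0,1) retry=(0,1,0,0)
7 | T2 CAS | counter=6 r=(0,5,0,5) succ=(0,1,0,1) retry=(0,1,0,0)
8 | T3 LOAD | counter=6 r=(0,5,6,5) succ=(0,1,0,1) retry=(0,1,0,0)
9 | T4 CAS | counter=6 r=(0,5,6,5) succ=(0,1,0,1) retry=(0,1,0,1)
10 | T4 LOAD | counter=6 r=(0,5,6,6) succ=(0,1,0,1) retry=(0,1,0,1)
11 | T4 CAS | counter=7 r=(0,5,6,6) succ=(0,1,0,2) retry=(0,1,0,1)
12 | T1 LOAD | counter=7 r=(7,5,6,6) succ=(0,1,0,2) retry=(0,1,0,1)
13 | T4 LOAD | counter=7 r=(7,5,6,7) succ=(0,1,0,2) retry=(0,1,0,1)
14 | T4 CAS | counter=8 r=(7,5,6,7) succ=(0,1,0,3) retry=(0,1,0,1)
15 | T1 CAS | counter=8 r=(7,5,6,7) succ=(0,1,0,3) retry=(1,1,0,1)
16 | T3 CAS | counter=8 r=(7,5,6,7) succ=(0,1,0,3) retry=(1,1,1,1)

counter=8 r=(7,5,6,7) succ=(0,1,0,3) retry=(1,1,1,1)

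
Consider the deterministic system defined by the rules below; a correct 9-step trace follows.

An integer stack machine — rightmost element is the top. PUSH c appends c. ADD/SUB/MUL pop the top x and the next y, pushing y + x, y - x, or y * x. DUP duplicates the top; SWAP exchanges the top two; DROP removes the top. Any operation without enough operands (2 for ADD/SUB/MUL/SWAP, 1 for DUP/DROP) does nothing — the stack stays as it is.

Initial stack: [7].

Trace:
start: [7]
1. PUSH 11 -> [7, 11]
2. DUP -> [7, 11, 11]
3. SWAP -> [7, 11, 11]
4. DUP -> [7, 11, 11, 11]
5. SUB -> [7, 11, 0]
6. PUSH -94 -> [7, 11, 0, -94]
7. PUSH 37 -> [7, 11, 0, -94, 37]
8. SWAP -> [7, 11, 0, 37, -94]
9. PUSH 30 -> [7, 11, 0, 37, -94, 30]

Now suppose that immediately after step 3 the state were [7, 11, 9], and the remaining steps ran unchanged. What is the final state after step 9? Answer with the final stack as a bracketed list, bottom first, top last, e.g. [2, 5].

state after step 3 := [7, 11, 9]
4. DUP -> [7, 11, 9, 9]
5. SUB -> [7, 11, 0]
6. PUSH -94 -> [7, 11, 0, -94]
7. PUSH 37 -> [7, 11, 0, -94, 37]
8. SWAP -> [7, 11, 0, 37, -94]
9. PUSH 30 -> [7, 11, 0, 37, -94, 30]

[7, 11, 0, 37, -94, 30]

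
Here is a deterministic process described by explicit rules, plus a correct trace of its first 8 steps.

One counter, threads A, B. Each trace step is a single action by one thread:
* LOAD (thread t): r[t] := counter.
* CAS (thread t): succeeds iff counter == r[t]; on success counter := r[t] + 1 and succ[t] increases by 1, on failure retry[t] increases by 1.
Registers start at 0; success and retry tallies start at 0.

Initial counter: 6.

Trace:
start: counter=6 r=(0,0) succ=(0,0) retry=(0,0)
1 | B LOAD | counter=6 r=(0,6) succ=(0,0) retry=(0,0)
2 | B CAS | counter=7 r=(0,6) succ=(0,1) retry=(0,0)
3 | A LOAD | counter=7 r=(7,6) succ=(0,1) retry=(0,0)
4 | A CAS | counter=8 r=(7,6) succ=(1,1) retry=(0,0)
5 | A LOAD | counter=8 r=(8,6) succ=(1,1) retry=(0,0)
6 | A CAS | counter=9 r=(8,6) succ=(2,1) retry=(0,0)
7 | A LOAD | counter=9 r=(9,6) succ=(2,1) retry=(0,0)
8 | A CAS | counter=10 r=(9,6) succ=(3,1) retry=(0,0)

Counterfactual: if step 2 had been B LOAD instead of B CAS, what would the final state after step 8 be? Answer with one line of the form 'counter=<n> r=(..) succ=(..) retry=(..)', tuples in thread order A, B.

counter=9 r=(8,6) succ=(3,0) retry=(0,0)

(re-executing from step 2 with the substitution; state before step 2: counter=6 r=(0,6) succ=(0,0) retry=(0,0))
2 | B LOAD | counter=6 r=(0,6) succ=(0,0) retry=(0,0)
3 | A LOAD | counter=6 r=(6,6) succ=(0,0) retry=(0,0)
4 | A CAS | counter=7 r=(6,6) succ=(1,0) retry=(0,0)
5 | A LOAD | counter=7 r=(7,6) succ=(1,0) retry=(0,0)
6 | A CAS | counter=8 r=(7,6) succ=(2,0) retry=(0,0)
7 | A LOAD | counter=8 r=(8,6) succ=(2,0) retry=(0,0)
8 | A CAS | counter=9 r=(8,6) succ=(3,0) retry=(0,0)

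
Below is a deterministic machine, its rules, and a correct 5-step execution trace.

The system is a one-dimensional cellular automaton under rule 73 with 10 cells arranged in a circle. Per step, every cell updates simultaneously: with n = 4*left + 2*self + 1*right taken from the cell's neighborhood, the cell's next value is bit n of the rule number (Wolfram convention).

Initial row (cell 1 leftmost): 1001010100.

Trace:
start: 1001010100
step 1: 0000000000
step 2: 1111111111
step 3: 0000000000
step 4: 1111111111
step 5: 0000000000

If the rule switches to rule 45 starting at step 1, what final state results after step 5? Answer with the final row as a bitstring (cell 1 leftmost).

(re-executing steps 1..5 under rule 45; state before step 1: 1001010100)
step 1: 1001111100
step 2: 1001000000
step 3: 1001011110
step 4: 1001110001
step 5: 0001000101

0001000101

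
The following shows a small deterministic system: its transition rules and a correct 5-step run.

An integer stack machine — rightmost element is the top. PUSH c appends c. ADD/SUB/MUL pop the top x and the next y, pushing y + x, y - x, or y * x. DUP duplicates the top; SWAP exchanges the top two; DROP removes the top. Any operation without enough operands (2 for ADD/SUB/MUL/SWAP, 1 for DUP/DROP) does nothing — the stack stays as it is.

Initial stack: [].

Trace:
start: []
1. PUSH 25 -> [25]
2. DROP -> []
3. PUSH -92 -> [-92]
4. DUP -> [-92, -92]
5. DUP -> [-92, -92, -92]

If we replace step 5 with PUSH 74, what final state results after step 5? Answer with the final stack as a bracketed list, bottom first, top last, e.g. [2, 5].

[-92, -92, 74]

(re-executing from step 5 with the substitution; state before step 5: [-92, -92])
5. PUSH 74 -> [-92, -92, 74]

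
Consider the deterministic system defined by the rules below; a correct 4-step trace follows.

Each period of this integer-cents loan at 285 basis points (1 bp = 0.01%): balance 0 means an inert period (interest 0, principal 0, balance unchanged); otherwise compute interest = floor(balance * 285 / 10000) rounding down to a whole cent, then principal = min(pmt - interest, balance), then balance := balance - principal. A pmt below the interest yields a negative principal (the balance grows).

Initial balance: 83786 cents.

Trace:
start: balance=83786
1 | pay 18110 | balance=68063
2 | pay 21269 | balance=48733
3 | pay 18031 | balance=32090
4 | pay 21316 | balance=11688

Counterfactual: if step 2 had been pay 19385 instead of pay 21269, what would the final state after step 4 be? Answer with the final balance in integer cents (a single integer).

13681

(re-executing from step 2 with the substitution; state before step 2: balance=68063)
2 | pay 19385 | balance=50617
3 | pay 18031 | balance=34028
4 | pay 21316 | balance=13681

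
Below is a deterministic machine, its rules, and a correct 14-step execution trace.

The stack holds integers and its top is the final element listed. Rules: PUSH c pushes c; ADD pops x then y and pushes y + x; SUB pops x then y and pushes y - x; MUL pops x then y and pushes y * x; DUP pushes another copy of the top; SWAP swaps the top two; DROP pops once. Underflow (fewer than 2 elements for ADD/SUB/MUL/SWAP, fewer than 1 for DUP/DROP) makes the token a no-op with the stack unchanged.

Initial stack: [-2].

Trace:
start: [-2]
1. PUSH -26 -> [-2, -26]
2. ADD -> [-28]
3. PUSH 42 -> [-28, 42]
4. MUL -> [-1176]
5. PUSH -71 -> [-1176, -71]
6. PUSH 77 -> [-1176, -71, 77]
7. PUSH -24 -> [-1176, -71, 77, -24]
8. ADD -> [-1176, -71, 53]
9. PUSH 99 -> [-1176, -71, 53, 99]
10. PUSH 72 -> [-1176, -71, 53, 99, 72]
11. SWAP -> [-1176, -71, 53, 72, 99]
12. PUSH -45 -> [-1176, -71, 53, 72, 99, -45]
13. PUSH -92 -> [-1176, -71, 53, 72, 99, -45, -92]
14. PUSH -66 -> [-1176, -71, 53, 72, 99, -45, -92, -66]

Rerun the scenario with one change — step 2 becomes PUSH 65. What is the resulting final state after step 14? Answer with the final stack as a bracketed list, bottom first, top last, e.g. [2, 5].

[-2, -26, 2730, -71, 53, 72, 99, -45, -92, -66]

(re-executing from step 2 with the substitution; state before step 2: [-2, -26])
2. PUSH 65 -> [-2, -26, 65]
3. PUSH 42 -> [-2, -26, 65, 42]
4. MUL -> [-2, -26, 2730]
5. PUSH -71 -> [-2, -26, 2730, -71]
6. PUSH 77 -> [-2, -26, 2730, -71, 77]
7. PUSH -24 -> [-2, -26, 2730, -71, 77, -24]
8. ADD -> [-2, -26, 2730, -71, 53]
9. PUSH 99 -> [-2, -26, 2730, -71, 53, 99]
10. PUSH 72 -> [-2, -26, 2730, -71, 53, 99, 72]
11. SWAP -> [-2, -26, 2730, -71, 53, 72, 99]
12. PUSH -45 -> [-2, -26, 2730, -71, 53, 72, 99, -45]
13. PUSH -92 -> [-2, -26, 2730, -71, 53, 72, 99, -45, -92]
14. PUSH -66 -> [-2, -26, 2730, -71, 53, 72, 99, -45, -92, -66]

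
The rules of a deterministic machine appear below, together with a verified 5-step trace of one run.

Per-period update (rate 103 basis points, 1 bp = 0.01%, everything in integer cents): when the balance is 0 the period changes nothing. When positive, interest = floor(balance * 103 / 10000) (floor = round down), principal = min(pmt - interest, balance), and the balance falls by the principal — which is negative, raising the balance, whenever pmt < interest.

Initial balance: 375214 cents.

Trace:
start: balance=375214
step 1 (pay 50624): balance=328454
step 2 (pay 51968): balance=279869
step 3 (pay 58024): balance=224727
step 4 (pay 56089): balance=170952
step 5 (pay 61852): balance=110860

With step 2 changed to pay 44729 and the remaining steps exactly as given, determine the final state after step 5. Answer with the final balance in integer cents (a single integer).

(re-executing from step 2 with the substitution; state before step 2: balance=328454)
step 2 (pay 44729): balance=287108
step 3 (pay 58024): balance=232041
step 4 (pay 56089): balance=178342
step 5 (pay 61852): balance=118326

118326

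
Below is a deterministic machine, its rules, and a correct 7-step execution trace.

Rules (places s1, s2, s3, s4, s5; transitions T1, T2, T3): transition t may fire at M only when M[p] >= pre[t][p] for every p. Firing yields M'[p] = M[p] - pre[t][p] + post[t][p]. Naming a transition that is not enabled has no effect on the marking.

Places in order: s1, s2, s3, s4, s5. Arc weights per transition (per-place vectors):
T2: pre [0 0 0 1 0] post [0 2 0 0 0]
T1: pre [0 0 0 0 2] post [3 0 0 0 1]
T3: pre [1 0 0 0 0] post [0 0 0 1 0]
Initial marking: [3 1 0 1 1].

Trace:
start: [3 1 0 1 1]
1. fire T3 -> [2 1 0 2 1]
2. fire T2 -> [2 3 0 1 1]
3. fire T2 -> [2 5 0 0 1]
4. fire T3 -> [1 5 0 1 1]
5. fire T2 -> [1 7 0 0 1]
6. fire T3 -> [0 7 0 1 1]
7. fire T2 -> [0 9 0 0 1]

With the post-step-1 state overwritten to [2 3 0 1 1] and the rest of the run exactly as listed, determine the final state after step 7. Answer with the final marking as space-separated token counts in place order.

state after step 1 := [2 3 0 1 1]
2. fire T2 -> [2 5 0 0 1]
3. fire T2 -> [2 5 0 0 1]
4. fire T3 -> [1 5 0 1 1]
5. fire T2 -> [1 7 0 0 1]
6. fire T3 -> [0 7 0 1 1]
7. fire T2 -> [0 9 0 0 1]

0 9 0 0 1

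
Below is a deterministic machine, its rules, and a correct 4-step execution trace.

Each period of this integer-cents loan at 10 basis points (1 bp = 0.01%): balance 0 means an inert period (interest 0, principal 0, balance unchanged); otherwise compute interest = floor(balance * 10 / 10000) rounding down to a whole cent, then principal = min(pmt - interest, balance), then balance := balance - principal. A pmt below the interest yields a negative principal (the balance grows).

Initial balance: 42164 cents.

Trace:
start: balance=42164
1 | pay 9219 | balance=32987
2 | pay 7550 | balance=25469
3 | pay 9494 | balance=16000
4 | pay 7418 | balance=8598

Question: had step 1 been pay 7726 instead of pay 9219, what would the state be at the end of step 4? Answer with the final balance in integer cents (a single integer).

10095

(re-executing from step 1 with the substitution; state before step 1: balance=42164)
1 | pay 7726 | balance=34480
2 | pay 7550 | balance=26964
3 | pay 9494 | balance=17496
4 | pay 7418 | balance=10095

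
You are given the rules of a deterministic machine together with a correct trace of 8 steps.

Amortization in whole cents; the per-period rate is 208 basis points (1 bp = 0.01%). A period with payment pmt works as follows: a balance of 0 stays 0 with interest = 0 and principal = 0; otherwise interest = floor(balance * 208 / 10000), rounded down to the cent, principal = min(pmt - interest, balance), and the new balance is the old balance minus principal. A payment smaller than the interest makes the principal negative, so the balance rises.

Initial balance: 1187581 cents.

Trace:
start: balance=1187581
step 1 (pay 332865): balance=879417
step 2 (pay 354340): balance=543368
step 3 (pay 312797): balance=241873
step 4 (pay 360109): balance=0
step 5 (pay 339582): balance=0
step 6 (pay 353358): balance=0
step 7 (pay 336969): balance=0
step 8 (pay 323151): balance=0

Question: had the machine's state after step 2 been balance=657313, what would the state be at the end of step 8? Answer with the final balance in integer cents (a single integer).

0

state after step 2 := balance=657313
step 3 (pay 312797): balance=358188
step 4 (pay 360109): balance=5529
step 5 (pay 339582): balance=0
step 6 (pay 353358): balance=0
step 7 (pay 336969): balance=0
step 8 (pay 323151): balance=0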